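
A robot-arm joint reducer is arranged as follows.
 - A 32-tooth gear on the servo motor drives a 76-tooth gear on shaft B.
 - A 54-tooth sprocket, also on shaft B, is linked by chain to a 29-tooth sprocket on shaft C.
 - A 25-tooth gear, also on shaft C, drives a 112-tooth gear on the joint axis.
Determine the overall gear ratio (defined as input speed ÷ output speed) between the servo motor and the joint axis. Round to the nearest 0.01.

Each stage contributes driven/driver: gear mesh 76/32 = 2.375, chain 29/54 = 0.53704, gear mesh 112/25 = 4.48.
Overall: 2.375 × 0.53704 × 4.48 = 5.7141.

5.71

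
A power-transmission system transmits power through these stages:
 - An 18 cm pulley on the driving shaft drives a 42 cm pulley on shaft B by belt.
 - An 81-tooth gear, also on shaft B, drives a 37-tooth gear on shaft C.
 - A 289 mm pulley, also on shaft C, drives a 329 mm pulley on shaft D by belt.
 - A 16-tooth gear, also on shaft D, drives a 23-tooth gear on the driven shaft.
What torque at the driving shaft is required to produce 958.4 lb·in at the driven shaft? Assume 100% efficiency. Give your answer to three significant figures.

Overall ratio R = 2.3333 × 0.45679 × 1.1384 × 1.4375 = 1.7442.
Input torque = output torque / R = 958.4 / 1.7442 = 549.47 lb·in.

549 lb·in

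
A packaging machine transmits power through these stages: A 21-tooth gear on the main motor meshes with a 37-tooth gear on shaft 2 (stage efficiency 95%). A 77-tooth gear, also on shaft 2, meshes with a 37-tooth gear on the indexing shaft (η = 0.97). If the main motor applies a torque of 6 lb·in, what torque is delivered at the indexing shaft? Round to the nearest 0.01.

4.68 lb·in

gear mesh 37/21 = 1.7619 → τ = 6·1.7619·0.95 = 10.043 lb·in
gear mesh 37/77 = 0.48052 → τ = 10.043·0.48052·0.97 = 4.681 lb·in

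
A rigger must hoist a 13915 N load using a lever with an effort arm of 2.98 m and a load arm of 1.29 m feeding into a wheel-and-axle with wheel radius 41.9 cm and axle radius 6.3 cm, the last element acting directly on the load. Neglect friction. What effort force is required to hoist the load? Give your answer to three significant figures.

906 N

Lever MA = effort arm / load arm = 2.98/1.29 = 2.3101.
Wheel-and-axle MA = R/r = 41.9/6.3 = 6.6508.
Combined ideal MA = 2.3101 × 6.6508 = 15.364.
Effort = load / MA = 13915 / 15.364 = 905.7 N.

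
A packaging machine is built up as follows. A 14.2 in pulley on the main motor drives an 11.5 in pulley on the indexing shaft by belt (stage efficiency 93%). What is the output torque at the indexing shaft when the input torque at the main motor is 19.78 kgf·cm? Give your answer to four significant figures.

After the belt (11.5/14.2): 19.78 × 0.80986 × 0.93 = 14.898 kgf·cm

14.90 kgf·cm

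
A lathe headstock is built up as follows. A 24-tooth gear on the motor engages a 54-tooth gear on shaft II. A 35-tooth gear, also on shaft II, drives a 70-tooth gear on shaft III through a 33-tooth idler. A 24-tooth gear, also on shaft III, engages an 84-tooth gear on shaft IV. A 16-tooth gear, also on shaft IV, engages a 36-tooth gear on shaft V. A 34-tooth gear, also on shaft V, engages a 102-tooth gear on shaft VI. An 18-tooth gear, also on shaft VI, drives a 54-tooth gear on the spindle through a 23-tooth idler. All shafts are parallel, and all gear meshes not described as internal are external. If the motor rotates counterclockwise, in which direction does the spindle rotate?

the motor → shaft II: external mesh, 1 reversal → CW.
shaft II → shaft III: driver → idler → driven is 2 external meshes, 2 reversals → CW.
shaft III → shaft IV: external mesh, 1 reversal → CCW.
shaft IV → shaft V: external mesh, 1 reversal → CW.
shaft V → shaft VI: external mesh, 1 reversal → CCW.
shaft VI → the spindle: driver → idler → driven is 2 external meshes, 2 reversals → CCW.
8 reversals in total — an even number — so the spindle turns the same way as the motor.

counterclockwise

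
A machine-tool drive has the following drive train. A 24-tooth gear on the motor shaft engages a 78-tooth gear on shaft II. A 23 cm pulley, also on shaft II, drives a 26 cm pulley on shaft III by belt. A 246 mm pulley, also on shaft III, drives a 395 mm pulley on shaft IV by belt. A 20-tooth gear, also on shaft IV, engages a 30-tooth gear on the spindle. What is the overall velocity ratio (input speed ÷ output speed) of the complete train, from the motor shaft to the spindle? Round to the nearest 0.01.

Each stage contributes driven/driver: gear mesh 78/24 = 3.25, belt 26/23 = 1.1304, belt 395/246 = 1.6057, gear mesh 30/20 = 1.5.
Overall: 3.25 × 1.1304 × 1.6057 × 1.5 = 8.8488.

8.85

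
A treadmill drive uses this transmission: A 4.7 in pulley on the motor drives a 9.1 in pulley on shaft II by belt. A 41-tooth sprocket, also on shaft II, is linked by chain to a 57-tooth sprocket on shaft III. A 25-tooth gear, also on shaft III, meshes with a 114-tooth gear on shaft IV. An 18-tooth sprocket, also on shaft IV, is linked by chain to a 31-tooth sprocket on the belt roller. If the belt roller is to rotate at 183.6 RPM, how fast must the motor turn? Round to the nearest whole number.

Overall ratio R = 1.9362 × 1.3902 × 4.56 × 1.7222 = 21.139.
Required input speed = output speed × R = 183.6 × 21.139 = 3881.2 RPM.

3881 RPM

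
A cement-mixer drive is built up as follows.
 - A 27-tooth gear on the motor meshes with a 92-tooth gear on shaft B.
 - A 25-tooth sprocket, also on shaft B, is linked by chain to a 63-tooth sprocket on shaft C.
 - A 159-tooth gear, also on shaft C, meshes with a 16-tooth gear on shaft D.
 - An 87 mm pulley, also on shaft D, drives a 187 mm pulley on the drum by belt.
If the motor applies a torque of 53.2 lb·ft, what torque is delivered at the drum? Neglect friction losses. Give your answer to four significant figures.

Gear mesh: ratio = 92/27 = 3.4074; torque at shaft B = 53.2 × 3.4074 = 181.27 lb·ft.
Chain: ratio = 63/25 = 2.52; torque at shaft C = 181.27 × 2.52 = 456.81 lb·ft.
Gear mesh: ratio = 16/159 = 0.10063; torque at shaft D = 456.81 × 0.10063 = 45.968 lb·ft.
Belt: ratio = 187/87 = 2.1494; torque at the drum = 45.968 × 2.1494 = 98.806 lb·ft.

98.81 lb·ft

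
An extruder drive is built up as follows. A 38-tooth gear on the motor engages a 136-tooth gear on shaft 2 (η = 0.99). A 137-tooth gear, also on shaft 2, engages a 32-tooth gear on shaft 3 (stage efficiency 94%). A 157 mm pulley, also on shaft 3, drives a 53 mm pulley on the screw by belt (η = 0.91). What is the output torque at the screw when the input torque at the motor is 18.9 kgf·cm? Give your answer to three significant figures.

4.52 kgf·cm

Gear mesh: ratio = 136/38 = 3.5789; torque at shaft 2 = 18.9 × 3.5789 × 0.99 = 66.966 kgf·cm.
Gear mesh: ratio = 32/137 = 0.23358; torque at shaft 3 = 66.966 × 0.23358 × 0.94 = 14.703 kgf·cm.
Belt: ratio = 53/157 = 0.33758; torque at the screw = 14.703 × 0.33758 × 0.91 = 4.5168 kgf·cm.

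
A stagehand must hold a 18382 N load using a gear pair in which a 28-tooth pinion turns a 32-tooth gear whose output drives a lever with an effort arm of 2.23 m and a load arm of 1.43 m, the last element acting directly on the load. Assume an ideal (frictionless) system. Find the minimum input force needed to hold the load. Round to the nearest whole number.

10314 N

Gear pair MA = 32/28 = 1.1429.
Lever MA = effort arm / load arm = 2.23/1.43 = 1.5594.
Combined ideal MA = 1.1429 × 1.5594 = 1.7822.
Effort = load / MA = 18382 / 1.7822 = 10314 N.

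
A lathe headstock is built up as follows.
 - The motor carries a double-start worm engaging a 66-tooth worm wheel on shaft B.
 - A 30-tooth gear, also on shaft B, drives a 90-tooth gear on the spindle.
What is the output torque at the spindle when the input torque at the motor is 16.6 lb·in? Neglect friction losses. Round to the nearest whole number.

1643 lb·in

Worm: ratio = 66/2 = 33; torque at shaft B = 16.6 × 33 = 547.8 lb·in.
Gear mesh: ratio = 90/30 = 3; torque at the spindle = 547.8 × 3 = 1643.4 lb·in.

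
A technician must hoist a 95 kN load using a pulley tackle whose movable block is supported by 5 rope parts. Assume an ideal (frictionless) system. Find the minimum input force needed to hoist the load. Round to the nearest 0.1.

19.0 kN

Block-and-tackle MA = number of supporting rope parts = 5.
Effort = load / MA = 95 / 5 = 19 kN.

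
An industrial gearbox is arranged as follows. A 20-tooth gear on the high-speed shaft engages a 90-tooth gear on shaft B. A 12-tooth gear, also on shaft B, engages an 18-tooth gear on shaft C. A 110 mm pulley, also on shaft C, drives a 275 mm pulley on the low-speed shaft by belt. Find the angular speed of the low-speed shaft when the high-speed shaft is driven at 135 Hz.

8 Hz

the high-speed shaft → shaft B (gear mesh, 90/20): 135 ÷ 4.5 = 30 Hz
shaft B → shaft C (gear mesh, 18/12): 30 ÷ 1.5 = 20 Hz
shaft C → the low-speed shaft (belt, 275/110): 20 ÷ 2.5 = 8 Hz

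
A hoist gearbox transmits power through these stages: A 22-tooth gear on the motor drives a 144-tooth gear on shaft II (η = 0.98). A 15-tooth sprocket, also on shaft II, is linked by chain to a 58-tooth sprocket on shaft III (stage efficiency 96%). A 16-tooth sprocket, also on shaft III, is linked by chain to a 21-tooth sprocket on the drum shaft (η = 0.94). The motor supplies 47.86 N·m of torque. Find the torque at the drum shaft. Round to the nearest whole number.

1406 N·m

Gear mesh: ratio = 144/22 = 6.5455; torque at shaft II = 47.86 × 6.5455 × 0.98 = 307 N·m.
Chain: ratio = 58/15 = 3.8667; torque at shaft III = 307 × 3.8667 × 0.96 = 1139.6 N·m.
Chain: ratio = 21/16 = 1.3125; torque at the drum shaft = 1139.6 × 1.3125 × 0.94 = 1406 N·m.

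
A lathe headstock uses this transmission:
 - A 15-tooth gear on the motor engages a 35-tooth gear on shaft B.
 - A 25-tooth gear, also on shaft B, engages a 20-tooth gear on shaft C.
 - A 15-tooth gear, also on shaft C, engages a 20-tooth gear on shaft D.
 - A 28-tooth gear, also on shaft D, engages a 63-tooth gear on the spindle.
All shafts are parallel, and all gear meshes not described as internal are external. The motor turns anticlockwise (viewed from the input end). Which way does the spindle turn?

anticlockwise

the motor → shaft B: external mesh, 1 reversal → CW.
shaft B → shaft C: external mesh, 1 reversal → CCW.
shaft C → shaft D: external mesh, 1 reversal → CW.
shaft D → the spindle: external mesh, 1 reversal → CCW.
4 reversals in total — an even number — so the spindle turns the same way as the motor.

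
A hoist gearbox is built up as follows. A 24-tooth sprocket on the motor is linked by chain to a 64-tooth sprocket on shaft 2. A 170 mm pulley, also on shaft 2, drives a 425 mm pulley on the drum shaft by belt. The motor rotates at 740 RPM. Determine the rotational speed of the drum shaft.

Chain: ratio = 64/24 = 2.6667, so shaft 2 turns at 740 / 2.6667 = 277.5 RPM.
Belt: ratio = 425/170 = 2.5, so the drum shaft turns at 277.5 / 2.5 = 111 RPM.

111 RPM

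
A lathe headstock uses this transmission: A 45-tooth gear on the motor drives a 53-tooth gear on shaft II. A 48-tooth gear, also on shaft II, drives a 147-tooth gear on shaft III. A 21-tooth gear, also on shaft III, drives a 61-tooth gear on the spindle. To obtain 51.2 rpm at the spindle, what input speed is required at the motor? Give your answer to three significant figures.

536 rpm

Overall ratio R = 1.1778 × 3.0625 × 2.9048 = 10.477.
Required input speed = output speed × R = 51.2 × 10.477 = 536.44 rpm.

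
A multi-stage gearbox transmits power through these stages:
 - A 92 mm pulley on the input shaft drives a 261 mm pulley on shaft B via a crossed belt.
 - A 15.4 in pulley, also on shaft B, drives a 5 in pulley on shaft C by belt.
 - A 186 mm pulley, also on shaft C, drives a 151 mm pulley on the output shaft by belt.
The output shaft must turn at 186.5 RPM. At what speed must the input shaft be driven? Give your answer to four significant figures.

139.5 RPM

Overall ratio R = 2.837 × 0.32468 × 0.81183 = 0.74777.
Required input speed = output speed × R = 186.5 × 0.74777 = 139.46 RPM.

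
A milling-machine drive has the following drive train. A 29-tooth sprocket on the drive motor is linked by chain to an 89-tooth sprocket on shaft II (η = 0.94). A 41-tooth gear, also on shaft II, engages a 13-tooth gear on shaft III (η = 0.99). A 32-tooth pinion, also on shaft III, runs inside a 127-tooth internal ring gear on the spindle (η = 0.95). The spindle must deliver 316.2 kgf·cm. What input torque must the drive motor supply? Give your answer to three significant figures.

Overall ratio R = 3.069 × 0.31707 × 3.9688 = 3.8619; overall efficiency η = 0.94 × 0.99 × 0.95 = 0.8841.
Input torque = output torque / (R × η) = 316.2 / (3.8619 × 0.8841) = 92.613 kgf·cm.

92.6 kgf·cm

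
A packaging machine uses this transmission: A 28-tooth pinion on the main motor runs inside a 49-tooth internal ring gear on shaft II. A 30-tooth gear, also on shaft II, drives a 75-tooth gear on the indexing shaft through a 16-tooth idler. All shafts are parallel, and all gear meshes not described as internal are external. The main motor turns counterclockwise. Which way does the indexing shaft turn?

the main motor → shaft II: internal mesh, same direction → CCW.
shaft II → the indexing shaft: driver → idler → driven is 2 external meshes, 2 reversals → CCW.
2 reversals in total — an even number — so the indexing shaft turns the same way as the main motor.

counterclockwise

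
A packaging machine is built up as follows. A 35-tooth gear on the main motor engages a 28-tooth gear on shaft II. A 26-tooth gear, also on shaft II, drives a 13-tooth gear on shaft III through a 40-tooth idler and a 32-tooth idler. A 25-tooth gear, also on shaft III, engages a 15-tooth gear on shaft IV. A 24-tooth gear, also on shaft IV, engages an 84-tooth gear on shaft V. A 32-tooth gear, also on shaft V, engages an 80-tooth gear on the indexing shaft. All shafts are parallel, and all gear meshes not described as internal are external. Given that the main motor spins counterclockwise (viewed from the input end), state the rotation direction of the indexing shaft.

clockwise

the main motor → shaft II: external mesh, 1 reversal → CW.
shaft II → shaft III: driver → idler → idler → driven is 3 external meshes, 3 reversals → CCW.
shaft III → shaft IV: external mesh, 1 reversal → CW.
shaft IV → shaft V: external mesh, 1 reversal → CCW.
shaft V → the indexing shaft: external mesh, 1 reversal → CW.
7 reversals in total — an odd number — so the indexing shaft turns opposite to the main motor.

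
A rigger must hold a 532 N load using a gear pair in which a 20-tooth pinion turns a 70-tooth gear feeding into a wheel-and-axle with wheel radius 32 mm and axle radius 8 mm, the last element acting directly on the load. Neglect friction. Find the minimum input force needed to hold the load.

Gear pair MA = 70/20 = 3.5.
Wheel-and-axle MA = R/r = 32/8 = 4.
Combined ideal MA = 3.5 × 4 = 14.
Effort = load / MA = 532 / 14 = 38 N.

38 N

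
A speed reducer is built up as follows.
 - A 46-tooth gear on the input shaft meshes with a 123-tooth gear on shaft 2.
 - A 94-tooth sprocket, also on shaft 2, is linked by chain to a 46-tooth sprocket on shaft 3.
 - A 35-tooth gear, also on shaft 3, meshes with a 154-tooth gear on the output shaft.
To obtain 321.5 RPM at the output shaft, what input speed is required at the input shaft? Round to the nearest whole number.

1851 RPM

Overall ratio R = 2.6739 × 0.48936 × 4.4 = 5.7574.
Required input speed = output speed × R = 321.5 × 5.7574 = 1851 RPM.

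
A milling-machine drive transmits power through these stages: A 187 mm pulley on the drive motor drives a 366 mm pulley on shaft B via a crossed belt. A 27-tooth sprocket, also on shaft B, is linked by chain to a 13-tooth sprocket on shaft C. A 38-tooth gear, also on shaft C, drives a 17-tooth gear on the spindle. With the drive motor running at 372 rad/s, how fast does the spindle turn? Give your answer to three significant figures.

882 rad/s

belt 366/187 = 1.9572 → 372/1.9572 = 190.07 rad/s
chain 13/27 = 0.48148 → 190.07/0.48148 = 394.75 rad/s
gear mesh 17/38 = 0.44737 → 394.75/0.44737 = 882.39 rad/s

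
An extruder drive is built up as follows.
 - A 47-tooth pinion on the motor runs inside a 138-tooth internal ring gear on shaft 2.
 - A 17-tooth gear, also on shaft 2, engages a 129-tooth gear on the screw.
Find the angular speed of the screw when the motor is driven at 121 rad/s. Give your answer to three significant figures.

the motor → shaft 2 (internal gear, 138/47): 121 ÷ 2.9362 = 41.21 rad/s
shaft 2 → the screw (gear mesh, 129/17): 41.21 ÷ 7.5882 = 5.4308 rad/s

5.43 rad/s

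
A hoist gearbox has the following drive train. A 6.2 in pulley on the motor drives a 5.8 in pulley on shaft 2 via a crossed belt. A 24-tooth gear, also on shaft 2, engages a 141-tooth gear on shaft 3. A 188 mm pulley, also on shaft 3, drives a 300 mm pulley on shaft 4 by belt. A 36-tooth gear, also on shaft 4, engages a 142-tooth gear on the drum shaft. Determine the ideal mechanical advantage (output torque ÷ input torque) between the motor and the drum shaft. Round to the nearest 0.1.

34.6

Each stage contributes driven/driver: belt 5.8/6.2 = 0.93548, gear mesh 141/24 = 5.875, belt 300/188 = 1.5957, gear mesh 142/36 = 3.9444.
Overall: 0.93548 × 5.875 × 1.5957 × 3.9444 = 34.593.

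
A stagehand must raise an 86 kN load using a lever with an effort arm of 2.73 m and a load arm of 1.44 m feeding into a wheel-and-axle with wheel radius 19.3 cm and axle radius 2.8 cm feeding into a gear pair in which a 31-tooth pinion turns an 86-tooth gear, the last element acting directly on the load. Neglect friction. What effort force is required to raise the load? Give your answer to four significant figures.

2.372 kN

Lever MA = effort arm / load arm = 2.73/1.44 = 1.8958.
Wheel-and-axle MA = R/r = 19.3/2.8 = 6.8929.
Gear pair MA = 86/31 = 2.7742.
Combined ideal MA = 1.8958 × 6.8929 × 2.7742 = 36.252.
Effort = load / MA = 86 / 36.252 = 2.3723 kN.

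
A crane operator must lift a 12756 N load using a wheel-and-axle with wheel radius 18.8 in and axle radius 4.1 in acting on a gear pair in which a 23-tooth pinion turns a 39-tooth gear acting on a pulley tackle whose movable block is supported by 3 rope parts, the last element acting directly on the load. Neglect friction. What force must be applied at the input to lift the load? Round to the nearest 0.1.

Wheel-and-axle MA = R/r = 18.8/4.1 = 4.5854.
Gear pair MA = 39/23 = 1.6957.
Block-and-tackle MA = number of supporting rope parts = 3.
Combined ideal MA = 4.5854 × 1.6957 × 3 = 23.326.
Effort = load / MA = 12756 / 23.326 = 546.87 N.

546.9 N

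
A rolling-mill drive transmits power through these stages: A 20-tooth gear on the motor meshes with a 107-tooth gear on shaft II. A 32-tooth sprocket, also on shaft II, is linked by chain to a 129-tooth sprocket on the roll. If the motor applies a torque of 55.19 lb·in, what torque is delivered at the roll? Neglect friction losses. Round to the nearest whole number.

1190 lb·in

After the gear mesh (107/20): 55.19 × 5.35 = 295.27 lb·in
After the chain (129/32): 295.27 × 4.0312 = 1190.3 lb·in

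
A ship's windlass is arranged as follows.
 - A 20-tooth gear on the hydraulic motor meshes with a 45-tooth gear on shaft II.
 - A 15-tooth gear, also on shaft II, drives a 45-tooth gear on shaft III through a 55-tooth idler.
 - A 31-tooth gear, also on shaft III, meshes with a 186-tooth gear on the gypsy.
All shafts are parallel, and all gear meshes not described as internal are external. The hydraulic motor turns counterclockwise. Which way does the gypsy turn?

the hydraulic motor → shaft II: external mesh, 1 reversal → CW.
shaft II → shaft III: driver → idler → driven is 2 external meshes, 2 reversals → CW.
shaft III → the gypsy: external mesh, 1 reversal → CCW.
4 reversals in total — an even number — so the gypsy turns the same way as the hydraulic motor.

counterclockwise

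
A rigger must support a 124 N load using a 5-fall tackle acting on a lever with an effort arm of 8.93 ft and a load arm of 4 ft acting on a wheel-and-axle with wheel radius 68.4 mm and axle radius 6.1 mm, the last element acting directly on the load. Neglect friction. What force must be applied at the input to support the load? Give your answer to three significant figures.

0.991 N

Block-and-tackle MA = number of supporting rope parts = 5.
Lever MA = effort arm / load arm = 8.93/4 = 2.2325.
Wheel-and-axle MA = R/r = 68.4/6.1 = 11.213.
Combined ideal MA = 5 × 2.2325 × 11.213 = 125.17.
Effort = load / MA = 124 / 125.17 = 0.99068 N.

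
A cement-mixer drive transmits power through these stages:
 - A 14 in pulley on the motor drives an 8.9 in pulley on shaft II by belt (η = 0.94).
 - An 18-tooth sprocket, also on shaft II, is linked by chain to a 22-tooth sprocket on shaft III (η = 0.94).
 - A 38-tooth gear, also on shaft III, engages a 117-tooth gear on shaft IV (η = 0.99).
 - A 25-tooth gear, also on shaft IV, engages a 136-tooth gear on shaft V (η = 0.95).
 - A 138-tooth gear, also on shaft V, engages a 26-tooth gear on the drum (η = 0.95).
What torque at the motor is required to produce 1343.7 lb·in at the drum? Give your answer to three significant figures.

Overall ratio R = 0.63571 × 1.2222 × 3.0789 × 5.44 × 0.18841 = 2.4519; overall efficiency η = 0.94 × 0.94 × 0.99 × 0.95 × 0.95 = 0.7895.
Input torque = output torque / (R × η) = 1343.7 / (2.4519 × 0.7895) = 694.16 lb·in.

694 lb·in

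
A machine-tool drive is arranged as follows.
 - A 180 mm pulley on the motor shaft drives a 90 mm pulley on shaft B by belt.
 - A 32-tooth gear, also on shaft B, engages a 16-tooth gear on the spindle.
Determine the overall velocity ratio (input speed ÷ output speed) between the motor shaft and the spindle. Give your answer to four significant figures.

0.2500

Each stage contributes driven/driver: belt 90/180 = 0.5, gear mesh 16/32 = 0.5.
Overall: 0.5 × 0.5 = 0.25.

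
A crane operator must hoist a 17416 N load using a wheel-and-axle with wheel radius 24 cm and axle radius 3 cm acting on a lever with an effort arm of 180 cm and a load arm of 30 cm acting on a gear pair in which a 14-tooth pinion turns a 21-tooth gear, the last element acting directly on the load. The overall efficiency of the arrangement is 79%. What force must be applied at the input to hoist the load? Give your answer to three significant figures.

306 N

Wheel-and-axle MA = R/r = 24/3 = 8.
Lever MA = effort arm / load arm = 180/30 = 6.
Gear pair MA = 21/14 = 1.5.
Combined ideal MA = 8 × 6 × 1.5 = 72.
Actual MA = 72 × 0.79 = 56.88.
Effort = load / actual MA = 17416 / 56.88 = 306.19 N.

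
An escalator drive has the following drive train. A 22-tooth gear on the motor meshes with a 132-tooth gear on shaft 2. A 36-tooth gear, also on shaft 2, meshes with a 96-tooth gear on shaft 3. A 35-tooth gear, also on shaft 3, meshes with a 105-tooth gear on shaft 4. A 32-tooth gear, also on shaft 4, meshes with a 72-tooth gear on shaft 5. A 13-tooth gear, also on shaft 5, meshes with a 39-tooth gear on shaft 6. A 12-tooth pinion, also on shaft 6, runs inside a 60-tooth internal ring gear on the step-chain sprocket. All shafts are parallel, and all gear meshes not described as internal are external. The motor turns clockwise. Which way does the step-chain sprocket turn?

the motor → shaft 2: external mesh, 1 reversal → CCW.
shaft 2 → shaft 3: external mesh, 1 reversal → CW.
shaft 3 → shaft 4: external mesh, 1 reversal → CCW.
shaft 4 → shaft 5: external mesh, 1 reversal → CW.
shaft 5 → shaft 6: external mesh, 1 reversal → CCW.
shaft 6 → the step-chain sprocket: internal mesh, same direction → CCW.
5 reversals in total — an odd number — so the step-chain sprocket turns opposite to the motor.

counterclockwise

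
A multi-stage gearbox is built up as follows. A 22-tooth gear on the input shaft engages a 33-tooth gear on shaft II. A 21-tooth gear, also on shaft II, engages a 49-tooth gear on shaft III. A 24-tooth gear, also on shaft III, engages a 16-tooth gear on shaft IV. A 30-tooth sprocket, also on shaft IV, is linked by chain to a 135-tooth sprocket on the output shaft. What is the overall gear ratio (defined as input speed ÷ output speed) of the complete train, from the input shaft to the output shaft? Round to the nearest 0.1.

Each stage contributes driven/driver: gear mesh 33/22 = 1.5, gear mesh 49/21 = 2.3333, gear mesh 16/24 = 0.66667, chain 135/30 = 4.5.
Overall: 1.5 × 2.3333 × 0.66667 × 4.5 = 10.5.

10.5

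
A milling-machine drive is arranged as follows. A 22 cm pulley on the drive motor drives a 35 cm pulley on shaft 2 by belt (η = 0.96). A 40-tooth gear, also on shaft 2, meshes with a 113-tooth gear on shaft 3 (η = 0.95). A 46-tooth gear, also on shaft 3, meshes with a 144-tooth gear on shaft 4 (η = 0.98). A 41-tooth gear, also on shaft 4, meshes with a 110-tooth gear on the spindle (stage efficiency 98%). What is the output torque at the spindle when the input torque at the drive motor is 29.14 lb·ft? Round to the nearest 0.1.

963.4 lb·ft

belt 35/22 = 1.5909 → τ = 29.14·1.5909·0.96 = 44.505 lb·ft
gear mesh 113/40 = 2.825 → τ = 44.505·2.825·0.95 = 119.44 lb·ft
gear mesh 144/46 = 3.1304 → τ = 119.44·3.1304·0.98 = 366.42 lb·ft
gear mesh 110/41 = 2.6829 → τ = 366.42·2.6829·0.98 = 963.42 lb·ft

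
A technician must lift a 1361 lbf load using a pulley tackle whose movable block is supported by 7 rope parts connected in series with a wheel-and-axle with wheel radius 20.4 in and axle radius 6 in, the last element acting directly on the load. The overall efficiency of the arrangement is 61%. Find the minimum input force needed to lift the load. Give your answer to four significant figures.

Block-and-tackle MA = number of supporting rope parts = 7.
Wheel-and-axle MA = R/r = 20.4/6 = 3.4.
Combined ideal MA = 7 × 3.4 = 23.8.
Actual MA = 23.8 × 0.61 = 14.518.
Effort = load / actual MA = 1361 / 14.518 = 93.746 lbf.

93.75 lbf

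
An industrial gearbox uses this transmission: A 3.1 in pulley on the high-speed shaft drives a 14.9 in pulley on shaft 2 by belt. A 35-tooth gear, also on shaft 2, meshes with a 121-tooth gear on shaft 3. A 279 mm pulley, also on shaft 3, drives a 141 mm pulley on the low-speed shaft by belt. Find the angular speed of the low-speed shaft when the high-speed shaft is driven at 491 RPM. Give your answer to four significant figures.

58.47 RPM

belt 14.9/3.1 = 4.8065 → 491/4.8065 = 102.15 RPM
gear mesh 121/35 = 3.4571 → 102.15/3.4571 = 29.549 RPM
belt 141/279 = 0.50538 → 29.549/0.50538 = 58.469 RPM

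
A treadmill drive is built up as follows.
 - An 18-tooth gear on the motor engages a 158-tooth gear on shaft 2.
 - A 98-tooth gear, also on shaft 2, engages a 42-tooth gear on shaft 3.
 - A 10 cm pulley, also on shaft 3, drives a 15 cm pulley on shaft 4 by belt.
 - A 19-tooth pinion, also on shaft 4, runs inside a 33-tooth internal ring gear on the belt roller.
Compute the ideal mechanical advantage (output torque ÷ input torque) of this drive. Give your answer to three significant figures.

9.80

Each stage contributes driven/driver: gear mesh 158/18 = 8.7778, gear mesh 42/98 = 0.42857, belt 15/10 = 1.5, internal gear 33/19 = 1.7368.
Overall: 8.7778 × 0.42857 × 1.5 × 1.7368 = 9.8008.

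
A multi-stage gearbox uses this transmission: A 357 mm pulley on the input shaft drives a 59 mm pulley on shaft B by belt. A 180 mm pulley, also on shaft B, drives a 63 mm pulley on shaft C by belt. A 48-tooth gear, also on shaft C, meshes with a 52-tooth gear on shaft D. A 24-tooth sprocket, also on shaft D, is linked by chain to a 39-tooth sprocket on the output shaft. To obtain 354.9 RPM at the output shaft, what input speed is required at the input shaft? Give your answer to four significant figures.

36.14 RPM

Overall ratio R = 0.16527 × 0.35 × 1.0833 × 1.625 = 0.10183.
Required input speed = output speed × R = 354.9 × 0.10183 = 36.139 RPM.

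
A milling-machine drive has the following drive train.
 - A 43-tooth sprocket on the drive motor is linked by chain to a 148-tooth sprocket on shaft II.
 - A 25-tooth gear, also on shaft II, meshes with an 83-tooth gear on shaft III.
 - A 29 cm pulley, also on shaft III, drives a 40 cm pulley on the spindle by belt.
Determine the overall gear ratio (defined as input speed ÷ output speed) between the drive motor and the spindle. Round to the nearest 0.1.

15.8

Each stage contributes driven/driver: chain 148/43 = 3.4419, gear mesh 83/25 = 3.32, belt 40/29 = 1.3793.
Overall: 3.4419 × 3.32 × 1.3793 = 15.761.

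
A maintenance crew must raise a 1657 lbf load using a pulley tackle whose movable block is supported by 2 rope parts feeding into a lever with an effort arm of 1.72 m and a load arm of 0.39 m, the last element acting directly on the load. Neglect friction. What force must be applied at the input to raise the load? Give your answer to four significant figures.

187.9 lbf

Block-and-tackle MA = number of supporting rope parts = 2.
Lever MA = effort arm / load arm = 1.72/0.39 = 4.4103.
Combined ideal MA = 2 × 4.4103 = 8.8205.
Effort = load / MA = 1657 / 8.8205 = 187.86 lbf.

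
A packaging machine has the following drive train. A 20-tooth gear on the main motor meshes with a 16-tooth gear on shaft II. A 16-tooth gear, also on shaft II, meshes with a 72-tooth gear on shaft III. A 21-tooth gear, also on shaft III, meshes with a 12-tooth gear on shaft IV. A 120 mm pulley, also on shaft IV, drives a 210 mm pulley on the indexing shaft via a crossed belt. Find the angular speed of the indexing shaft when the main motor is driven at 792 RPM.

gear mesh 16/20 = 0.8 → 792/0.8 = 990 RPM
gear mesh 72/16 = 4.5 → 990/4.5 = 220 RPM
gear mesh 12/21 = 0.57143 → 220/0.57143 = 385 RPM
belt 210/120 = 1.75 → 385/1.75 = 220 RPM

220 RPM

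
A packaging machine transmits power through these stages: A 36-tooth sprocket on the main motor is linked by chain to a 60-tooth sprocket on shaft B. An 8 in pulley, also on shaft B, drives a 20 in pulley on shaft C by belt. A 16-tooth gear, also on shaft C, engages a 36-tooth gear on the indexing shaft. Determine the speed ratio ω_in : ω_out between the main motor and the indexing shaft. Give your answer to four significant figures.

Each stage contributes driven/driver: chain 60/36 = 1.6667, belt 20/8 = 2.5, gear mesh 36/16 = 2.25.
Overall: 1.6667 × 2.5 × 2.25 = 9.375.

9.375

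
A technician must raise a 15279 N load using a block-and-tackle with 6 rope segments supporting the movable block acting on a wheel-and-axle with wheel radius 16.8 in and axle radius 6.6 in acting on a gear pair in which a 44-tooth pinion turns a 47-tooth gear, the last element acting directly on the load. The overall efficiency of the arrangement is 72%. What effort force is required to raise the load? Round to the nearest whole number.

Block-and-tackle MA = number of supporting rope parts = 6.
Wheel-and-axle MA = R/r = 16.8/6.6 = 2.5455.
Gear pair MA = 47/44 = 1.0682.
Combined ideal MA = 6 × 2.5455 × 1.0682 = 16.314.
Actual MA = 16.314 × 0.72 = 11.746.
Effort = load / actual MA = 15279 / 11.746 = 1300.8 N.

1301 N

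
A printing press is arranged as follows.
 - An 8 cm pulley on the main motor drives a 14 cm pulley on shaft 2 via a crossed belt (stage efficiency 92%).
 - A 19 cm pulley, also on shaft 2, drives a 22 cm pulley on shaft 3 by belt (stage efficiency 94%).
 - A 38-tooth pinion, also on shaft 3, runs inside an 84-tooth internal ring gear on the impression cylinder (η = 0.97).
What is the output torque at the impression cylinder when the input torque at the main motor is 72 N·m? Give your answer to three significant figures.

271 N·m

Belt: ratio = 14/8 = 1.75; torque at shaft 2 = 72 × 1.75 × 0.92 = 115.92 N·m.
Belt: ratio = 22/19 = 1.1579; torque at shaft 3 = 115.92 × 1.1579 × 0.94 = 126.17 N·m.
Internal gear: ratio = 84/38 = 2.2105; torque at the impression cylinder = 126.17 × 2.2105 × 0.97 = 270.53 N·m.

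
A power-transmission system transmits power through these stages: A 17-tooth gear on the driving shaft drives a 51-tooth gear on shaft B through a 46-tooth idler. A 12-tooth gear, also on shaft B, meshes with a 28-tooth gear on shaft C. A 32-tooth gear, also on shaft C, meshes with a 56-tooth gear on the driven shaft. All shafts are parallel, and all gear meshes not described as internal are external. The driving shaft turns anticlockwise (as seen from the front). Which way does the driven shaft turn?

anticlockwise

the driving shaft → shaft B: driver → idler → driven is 2 external meshes, 2 reversals → CCW.
shaft B → shaft C: external mesh, 1 reversal → CW.
shaft C → the driven shaft: external mesh, 1 reversal → CCW.
4 reversals in total — an even number — so the driven shaft turns the same way as the driving shaft.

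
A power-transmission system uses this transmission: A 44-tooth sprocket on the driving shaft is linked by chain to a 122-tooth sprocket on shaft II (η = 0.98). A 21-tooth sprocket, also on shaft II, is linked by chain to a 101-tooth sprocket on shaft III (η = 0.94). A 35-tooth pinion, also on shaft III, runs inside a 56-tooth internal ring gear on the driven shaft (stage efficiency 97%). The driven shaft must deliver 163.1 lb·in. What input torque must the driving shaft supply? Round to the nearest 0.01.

8.55 lb·in

Overall ratio R = 2.7727 × 4.8095 × 1.6 = 21.337; overall efficiency η = 0.98 × 0.94 × 0.97 = 0.8936.
Input torque = output torque / (R × η) = 163.1 / (21.337 × 0.8936) = 8.5546 lb·in.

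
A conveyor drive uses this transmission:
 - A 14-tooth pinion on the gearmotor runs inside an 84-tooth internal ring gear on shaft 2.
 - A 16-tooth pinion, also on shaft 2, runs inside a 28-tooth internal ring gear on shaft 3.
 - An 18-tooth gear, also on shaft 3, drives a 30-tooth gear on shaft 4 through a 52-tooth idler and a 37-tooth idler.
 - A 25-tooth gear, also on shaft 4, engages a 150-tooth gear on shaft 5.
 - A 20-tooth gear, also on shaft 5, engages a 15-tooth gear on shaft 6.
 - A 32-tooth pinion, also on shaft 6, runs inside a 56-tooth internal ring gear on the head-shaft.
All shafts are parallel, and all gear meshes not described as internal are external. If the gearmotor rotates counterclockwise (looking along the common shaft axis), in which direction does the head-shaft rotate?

clockwise

the gearmotor → shaft 2: internal mesh, same direction → CCW.
shaft 2 → shaft 3: internal mesh, same direction → CCW.
shaft 3 → shaft 4: driver → idler → idler → driven is 3 external meshes, 3 reversals → CW.
shaft 4 → shaft 5: external mesh, 1 reversal → CCW.
shaft 5 → shaft 6: external mesh, 1 reversal → CW.
shaft 6 → the head-shaft: internal mesh, same direction → CW.
5 reversals in total — an odd number — so the head-shaft turns opposite to the gearmotor.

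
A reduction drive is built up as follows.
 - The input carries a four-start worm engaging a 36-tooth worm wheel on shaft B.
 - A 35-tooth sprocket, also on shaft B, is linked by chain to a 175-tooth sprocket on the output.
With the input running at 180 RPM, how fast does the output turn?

4 RPM

Worm: ratio = 36/4 = 9, so shaft B turns at 180 / 9 = 20 RPM.
Chain: ratio = 175/35 = 5, so the output turns at 20 / 5 = 4 RPM.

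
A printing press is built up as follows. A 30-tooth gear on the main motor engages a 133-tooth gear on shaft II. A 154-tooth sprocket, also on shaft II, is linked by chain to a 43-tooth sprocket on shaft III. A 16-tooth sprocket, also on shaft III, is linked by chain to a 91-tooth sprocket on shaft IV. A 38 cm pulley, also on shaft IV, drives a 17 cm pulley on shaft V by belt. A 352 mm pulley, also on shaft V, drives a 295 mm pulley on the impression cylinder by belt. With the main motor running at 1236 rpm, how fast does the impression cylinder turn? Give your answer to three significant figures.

the main motor → shaft II (gear mesh, 133/30): 1236 ÷ 4.4333 = 278.8 rpm
shaft II → shaft III (chain, 43/154): 278.8 ÷ 0.27922 = 998.48 rpm
shaft III → shaft IV (chain, 91/16): 998.48 ÷ 5.6875 = 175.56 rpm
shaft IV → shaft V (belt, 17/38): 175.56 ÷ 0.44737 = 392.42 rpm
shaft V → the impression cylinder (belt, 295/352): 392.42 ÷ 0.83807 = 468.25 rpm

468 rpm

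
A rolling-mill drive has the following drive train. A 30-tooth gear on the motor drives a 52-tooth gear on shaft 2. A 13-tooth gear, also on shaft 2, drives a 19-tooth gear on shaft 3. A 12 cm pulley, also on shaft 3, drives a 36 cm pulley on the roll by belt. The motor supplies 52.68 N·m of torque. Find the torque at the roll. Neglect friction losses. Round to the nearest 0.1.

Gear mesh: ratio = 52/30 = 1.7333; torque at shaft 2 = 52.68 × 1.7333 = 91.312 N·m.
Gear mesh: ratio = 19/13 = 1.4615; torque at shaft 3 = 91.312 × 1.4615 = 133.46 N·m.
Belt: ratio = 36/12 = 3; torque at the roll = 133.46 × 3 = 400.37 N·m.

400.4 N·m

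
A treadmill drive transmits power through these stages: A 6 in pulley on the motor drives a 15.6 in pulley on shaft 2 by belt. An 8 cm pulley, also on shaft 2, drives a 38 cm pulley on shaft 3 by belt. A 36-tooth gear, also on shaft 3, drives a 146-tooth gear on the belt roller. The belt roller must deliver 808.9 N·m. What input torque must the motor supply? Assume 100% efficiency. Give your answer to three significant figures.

16.2 N·m

Overall ratio R = 2.6 × 4.75 × 4.0556 = 50.086.
Input torque = output torque / R = 808.9 / 50.086 = 16.15 N·m.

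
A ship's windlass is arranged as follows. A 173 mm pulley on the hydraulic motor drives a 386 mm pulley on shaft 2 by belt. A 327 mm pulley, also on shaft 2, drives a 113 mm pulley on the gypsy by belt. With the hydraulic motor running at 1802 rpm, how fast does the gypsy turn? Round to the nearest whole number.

Belt: ratio = 386/173 = 2.2312, so shaft 2 turns at 1802 / 2.2312 = 807.63 rpm.
Belt: ratio = 113/327 = 0.34557, so the gypsy turns at 807.63 / 0.34557 = 2337.1 rpm.

2337 rpm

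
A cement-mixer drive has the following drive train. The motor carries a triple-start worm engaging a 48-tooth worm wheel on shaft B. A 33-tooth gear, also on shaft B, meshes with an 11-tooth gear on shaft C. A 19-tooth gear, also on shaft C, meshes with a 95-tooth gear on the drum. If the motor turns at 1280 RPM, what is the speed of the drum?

48 RPM

Worm: ratio = 48/3 = 16, so shaft B turns at 1280 / 16 = 80 RPM.
Gear mesh: ratio = 11/33 = 0.33333, so shaft C turns at 80 / 0.33333 = 240 RPM.
Gear mesh: ratio = 95/19 = 5, so the drum turns at 240 / 5 = 48 RPM.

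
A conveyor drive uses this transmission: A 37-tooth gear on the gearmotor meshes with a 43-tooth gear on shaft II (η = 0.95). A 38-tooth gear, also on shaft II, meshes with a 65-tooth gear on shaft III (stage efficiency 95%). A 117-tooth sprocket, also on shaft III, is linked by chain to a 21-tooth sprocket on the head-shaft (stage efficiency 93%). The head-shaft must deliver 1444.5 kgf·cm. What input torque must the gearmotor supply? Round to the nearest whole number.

4823 kgf·cm

Overall ratio R = 1.1622 × 1.7105 × 0.17949 = 0.3568; overall efficiency η = 0.95 × 0.95 × 0.93 = 0.8393.
Input torque = output torque / (R × η) = 1444.5 / (0.3568 × 0.8393) = 4823.4 kgf·cm.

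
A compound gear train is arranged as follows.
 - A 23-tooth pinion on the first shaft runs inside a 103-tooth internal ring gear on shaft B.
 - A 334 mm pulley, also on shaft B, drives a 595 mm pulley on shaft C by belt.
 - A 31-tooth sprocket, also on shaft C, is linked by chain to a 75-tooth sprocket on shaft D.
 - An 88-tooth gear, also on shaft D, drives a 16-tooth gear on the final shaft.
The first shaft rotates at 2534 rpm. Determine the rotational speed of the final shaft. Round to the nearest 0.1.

internal gear 103/23 = 4.4783 → 2534/4.4783 = 565.84 rpm
belt 595/334 = 1.7814 → 565.84/1.7814 = 317.63 rpm
chain 75/31 = 2.4194 → 317.63/2.4194 = 131.29 rpm
gear mesh 16/88 = 0.18182 → 131.29/0.18182 = 722.09 rpm

722.1 rpm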